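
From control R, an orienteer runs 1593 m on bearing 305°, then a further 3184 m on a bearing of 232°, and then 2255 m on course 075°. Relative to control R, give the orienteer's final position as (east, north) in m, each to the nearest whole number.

(-1636, -463)

Leg 1 (305°, 1593 m): east 1593 sin 305° = -1304.91, north 1593 cos 305° = 913.71
Leg 2 (232°, 3184 m): east 3184 sin 232° = -2509.03, north 3184 cos 232° = -1960.27
Leg 3 (075°, 2255 m): east 2255 sin 75° = 2178.16, north 2255 cos 75° = 583.64
Summing: -1635.77 m east, -462.92 m north → (-1636, -463).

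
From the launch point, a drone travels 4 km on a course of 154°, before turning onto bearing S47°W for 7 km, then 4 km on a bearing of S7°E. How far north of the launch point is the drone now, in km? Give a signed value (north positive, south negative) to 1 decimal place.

Leg 1 (154°, 4 km): east 4 sin 154° = 1.75, north 4 cos 154° = -3.60
Leg 2 (S47°W, 7 km): east 7 sin 227° = -5.12, north 7 cos 227° = -4.77
Leg 3 (S7°E, 4 km): east 4 sin 173° = 0.49, north 4 cos 173° = -3.97
Net north component: -12.34 km.

-12.3 km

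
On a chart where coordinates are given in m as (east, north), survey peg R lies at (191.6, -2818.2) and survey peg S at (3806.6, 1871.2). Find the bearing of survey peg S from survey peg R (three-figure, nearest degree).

038°

Δeast = 3806.6 − 191.6 = 3615.00; Δnorth = 1871.2 − -2818.2 = 4689.40.
Bearing = atan2(Δeast, Δnorth) mod 360° = 37.63° ≈ 038°.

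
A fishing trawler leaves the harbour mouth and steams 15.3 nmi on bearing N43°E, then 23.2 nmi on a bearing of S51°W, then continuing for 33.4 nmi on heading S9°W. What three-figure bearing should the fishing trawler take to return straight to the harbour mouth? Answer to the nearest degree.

019°

Leg 1 (N43°E, 15.3 nmi): east 15.3 sin 43° = 10.43, north 15.3 cos 43° = 11.19
Leg 2 (S51°W, 23.2 nmi): east 23.2 sin 231° = -18.03, north 23.2 cos 231° = -14.60
Leg 3 (S9°W, 33.4 nmi): east 33.4 sin 189° = -5.22, north 33.4 cos 189° = -32.99
Net displacement: -12.82 east, -36.40 north. Direction back to start is (12.82, 36.40): bearing = atan2(12.82, 36.40) mod 360° = 19.40° ≈ 019°.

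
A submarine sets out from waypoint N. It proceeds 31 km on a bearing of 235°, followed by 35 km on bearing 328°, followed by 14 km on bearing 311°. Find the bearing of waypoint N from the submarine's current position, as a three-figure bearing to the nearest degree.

111°

Leg 1 (235°, 31 km): east 31 sin 235° = -25.39, north 31 cos 235° = -17.78
Leg 2 (328°, 35 km): east 35 sin 328° = -18.55, north 35 cos 328° = 29.68
Leg 3 (311°, 14 km): east 14 sin 311° = -10.57, north 14 cos 311° = 9.18
Net displacement: -54.51 east, 21.09 north. Direction back to start is (54.51, -21.09): bearing = atan2(54.51, -21.09) mod 360° = 111.15° ≈ 111°.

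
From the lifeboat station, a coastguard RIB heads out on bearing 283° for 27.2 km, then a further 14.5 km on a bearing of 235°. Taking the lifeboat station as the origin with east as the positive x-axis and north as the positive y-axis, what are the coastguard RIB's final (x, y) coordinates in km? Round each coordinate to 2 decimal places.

Leg 1 (283°, 27.2 km): east 27.2 sin 283° = -26.50, north 27.2 cos 283° = 6.12
Leg 2 (235°, 14.5 km): east 14.5 sin 235° = -11.88, north 14.5 cos 235° = -8.32
Summing: -38.38 km east, -2.20 km north → (-38.38, -2.20).

(-38.38, -2.20)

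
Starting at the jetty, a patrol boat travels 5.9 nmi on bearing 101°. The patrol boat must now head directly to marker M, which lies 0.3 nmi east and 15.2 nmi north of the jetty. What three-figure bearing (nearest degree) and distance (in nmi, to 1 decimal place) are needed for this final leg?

341°, 17.2 nmi

Leg 1 (101°, 5.9 nmi): east 5.9 sin 101° = 5.79, north 5.9 cos 101° = -1.13
Current position: (5.79, -1.13). Target: (0.3, 15.2). Remaining: Δeast = -5.49, Δnorth = 16.33.
Bearing = atan2(-5.49, 16.33) mod 360° = 341.41°; distance = √((-5.49)² + (16.33)²) = 17.225 nmi.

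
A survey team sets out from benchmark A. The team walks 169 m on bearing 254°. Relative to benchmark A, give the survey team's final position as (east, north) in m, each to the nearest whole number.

(-162, -47)

Leg 1 (254°, 169 m): east 169 sin 254° = -162.45, north 169 cos 254° = -46.58
Summing: -162.45 m east, -46.58 m north → (-162, -47).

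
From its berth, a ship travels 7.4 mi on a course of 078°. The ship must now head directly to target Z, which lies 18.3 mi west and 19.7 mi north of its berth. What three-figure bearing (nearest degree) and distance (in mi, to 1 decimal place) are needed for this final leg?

Leg 1 (078°, 7.4 mi): east 7.4 sin 78° = 7.24, north 7.4 cos 78° = 1.54
Current position: (7.24, 1.54). Target: (-18.3, 19.7). Remaining: Δeast = -25.54, Δnorth = 18.16.
Bearing = atan2(-25.54, 18.16) mod 360° = 305.42°; distance = √((-25.54)² + (18.16)²) = 31.338 mi.

305°, 31.3 mi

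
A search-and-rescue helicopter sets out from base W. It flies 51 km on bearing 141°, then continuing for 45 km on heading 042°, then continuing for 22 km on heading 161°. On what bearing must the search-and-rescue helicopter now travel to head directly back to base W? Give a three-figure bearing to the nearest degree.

291°

Leg 1 (141°, 51 km): east 51 sin 141° = 32.10, north 51 cos 141° = -39.63
Leg 2 (042°, 45 km): east 45 sin 42° = 30.11, north 45 cos 42° = 33.44
Leg 3 (161°, 22 km): east 22 sin 161° = 7.16, north 22 cos 161° = -20.80
Net displacement: 69.37 east, -26.99 north. Direction back to start is (-69.37, 26.99): bearing = atan2(-69.37, 26.99) mod 360° = 291.26° ≈ 291°.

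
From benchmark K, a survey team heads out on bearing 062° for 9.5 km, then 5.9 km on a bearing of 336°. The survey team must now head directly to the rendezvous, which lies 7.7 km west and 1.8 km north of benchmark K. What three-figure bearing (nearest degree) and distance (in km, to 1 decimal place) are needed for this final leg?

Leg 1 (062°, 9.5 km): east 9.5 sin 62° = 8.39, north 9.5 cos 62° = 4.46
Leg 2 (336°, 5.9 km): east 5.9 sin 336° = -2.40, north 5.9 cos 336° = 5.39
Current position: (5.99, 9.85). Target: (-7.7, 1.8). Remaining: Δeast = -13.69, Δnorth = -8.05.
Bearing = atan2(-13.69, -8.05) mod 360° = 239.54°; distance = √((-13.69)² + (-8.05)²) = 15.880 km.

240°, 15.9 km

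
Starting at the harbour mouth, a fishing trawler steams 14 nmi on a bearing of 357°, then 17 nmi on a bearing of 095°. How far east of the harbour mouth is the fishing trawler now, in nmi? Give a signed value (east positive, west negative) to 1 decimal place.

Leg 1 (357°, 14 nmi): east 14 sin 357° = -0.73, north 14 cos 357° = 13.98
Leg 2 (095°, 17 nmi): east 17 sin 95° = 16.94, north 17 cos 95° = -1.48
Net east component: 16.20 nmi.

16.2 nmi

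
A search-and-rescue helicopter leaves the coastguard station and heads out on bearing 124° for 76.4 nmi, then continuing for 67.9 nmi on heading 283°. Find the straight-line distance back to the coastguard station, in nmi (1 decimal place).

27.6 nmi

Leg 1 (124°, 76.4 nmi): east 76.4 sin 124° = 63.34, north 76.4 cos 124° = -42.72
Leg 2 (283°, 67.9 nmi): east 67.9 sin 283° = -66.16, north 67.9 cos 283° = 15.27
Net: -2.82 east, -27.45 north. Distance = √((-2.82)² + (-27.45)²) = 27.593 nmi.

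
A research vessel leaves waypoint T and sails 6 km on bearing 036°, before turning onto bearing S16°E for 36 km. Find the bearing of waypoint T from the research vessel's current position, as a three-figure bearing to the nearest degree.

Leg 1 (036°, 6 km): east 6 sin 36° = 3.53, north 6 cos 36° = 4.85
Leg 2 (S16°E, 36 km): east 36 sin 164° = 9.92, north 36 cos 164° = -34.61
Net displacement: 13.45 east, -29.75 north. Direction back to start is (-13.45, 29.75): bearing = atan2(-13.45, 29.75) mod 360° = 335.67° ≈ 336°.

336°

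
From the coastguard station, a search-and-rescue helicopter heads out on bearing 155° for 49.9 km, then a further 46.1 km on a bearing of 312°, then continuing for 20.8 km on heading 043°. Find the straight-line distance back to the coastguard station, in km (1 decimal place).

1.3 km

Leg 1 (155°, 49.9 km): east 49.9 sin 155° = 21.09, north 49.9 cos 155° = -45.22
Leg 2 (312°, 46.1 km): east 46.1 sin 312° = -34.26, north 46.1 cos 312° = 30.85
Leg 3 (043°, 20.8 km): east 20.8 sin 43° = 14.19, north 20.8 cos 43° = 15.21
Net: 1.02 east, 0.83 north. Distance = √((1.02)² + (0.83)²) = 1.314 km.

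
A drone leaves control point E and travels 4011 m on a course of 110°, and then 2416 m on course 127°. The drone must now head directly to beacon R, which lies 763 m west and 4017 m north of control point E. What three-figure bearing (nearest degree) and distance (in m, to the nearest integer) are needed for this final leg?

317°, 9412 m

Leg 1 (110°, 4011 m): east 4011 sin 110° = 3769.11, north 4011 cos 110° = -1371.84
Leg 2 (127°, 2416 m): east 2416 sin 127° = 1929.50, north 2416 cos 127° = -1453.99
Current position: (5698.61, -2825.83). Target: (-763, 4017). Remaining: Δeast = -6461.61, Δnorth = 6842.83.
Bearing = atan2(-6461.61, 6842.83) mod 360° = 316.64°; distance = √((-6461.61)² + (6842.83)²) = 9411.520 m.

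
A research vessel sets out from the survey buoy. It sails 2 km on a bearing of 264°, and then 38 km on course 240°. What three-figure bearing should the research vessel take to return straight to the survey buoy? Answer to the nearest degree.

061°

Leg 1 (264°, 2 km): east 2 sin 264° = -1.99, north 2 cos 264° = -0.21
Leg 2 (240°, 38 km): east 38 sin 240° = -32.91, north 38 cos 240° = -19.00
Net displacement: -34.90 east, -19.21 north. Direction back to start is (34.90, 19.21): bearing = atan2(34.90, 19.21) mod 360° = 61.17° ≈ 061°.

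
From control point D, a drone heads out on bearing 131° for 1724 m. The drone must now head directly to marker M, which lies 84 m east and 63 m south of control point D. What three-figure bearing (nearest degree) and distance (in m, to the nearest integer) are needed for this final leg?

311°, 1619 m

Leg 1 (131°, 1724 m): east 1724 sin 131° = 1301.12, north 1724 cos 131° = -1131.05
Current position: (1301.12, -1131.05). Target: (84, -63). Remaining: Δeast = -1217.12, Δnorth = 1068.05.
Bearing = atan2(-1217.12, 1068.05) mod 360° = 311.27°; distance = √((-1217.12)² + (1068.05)²) = 1619.290 m.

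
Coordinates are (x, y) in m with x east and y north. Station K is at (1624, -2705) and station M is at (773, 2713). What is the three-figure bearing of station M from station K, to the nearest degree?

351°

Δeast = 773 − 1624 = -851.00; Δnorth = 2713 − -2705 = 5418.00.
Bearing = atan2(Δeast, Δnorth) mod 360° = 351.07° ≈ 351°.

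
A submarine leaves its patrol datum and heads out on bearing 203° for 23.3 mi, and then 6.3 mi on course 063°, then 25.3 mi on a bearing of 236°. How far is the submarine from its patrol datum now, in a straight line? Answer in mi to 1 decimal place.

40.9 mi

Leg 1 (203°, 23.3 mi): east 23.3 sin 203° = -9.10, north 23.3 cos 203° = -21.45
Leg 2 (063°, 6.3 mi): east 6.3 sin 63° = 5.61, north 6.3 cos 63° = 2.86
Leg 3 (236°, 25.3 mi): east 25.3 sin 236° = -20.97, north 25.3 cos 236° = -14.15
Net: -24.47 east, -32.74 north. Distance = √((-24.47)² + (-32.74)²) = 40.867 mi.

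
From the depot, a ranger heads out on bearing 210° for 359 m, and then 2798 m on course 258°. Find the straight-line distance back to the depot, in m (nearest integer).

3050 m

Leg 1 (210°, 359 m): east 359 sin 210° = -179.50, north 359 cos 210° = -310.90
Leg 2 (258°, 2798 m): east 2798 sin 258° = -2736.86, north 2798 cos 258° = -581.74
Net: -2916.36 east, -892.64 north. Distance = √((-2916.36)² + (-892.64)²) = 3049.909 m.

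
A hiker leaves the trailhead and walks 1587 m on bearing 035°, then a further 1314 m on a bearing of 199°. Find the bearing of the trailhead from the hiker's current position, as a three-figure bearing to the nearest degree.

Leg 1 (035°, 1587 m): east 1587 sin 35° = 910.27, north 1587 cos 35° = 1299.99
Leg 2 (199°, 1314 m): east 1314 sin 199° = -427.80, north 1314 cos 199° = -1242.41
Net displacement: 482.47 east, 57.58 north. Direction back to start is (-482.47, -57.58): bearing = atan2(-482.47, -57.58) mod 360° = 263.19° ≈ 263°.

263°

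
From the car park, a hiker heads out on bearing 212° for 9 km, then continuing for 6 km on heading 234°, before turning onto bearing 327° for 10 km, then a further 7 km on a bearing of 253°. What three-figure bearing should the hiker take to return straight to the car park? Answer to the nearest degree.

Leg 1 (212°, 9 km): east 9 sin 212° = -4.77, north 9 cos 212° = -7.63
Leg 2 (234°, 6 km): east 6 sin 234° = -4.85, north 6 cos 234° = -3.53
Leg 3 (327°, 10 km): east 10 sin 327° = -5.45, north 10 cos 327° = 8.39
Leg 4 (253°, 7 km): east 7 sin 253° = -6.69, north 7 cos 253° = -2.05
Net displacement: -21.76 east, -4.82 north. Direction back to start is (21.76, 4.82): bearing = atan2(21.76, 4.82) mod 360° = 77.51° ≈ 078°.

078°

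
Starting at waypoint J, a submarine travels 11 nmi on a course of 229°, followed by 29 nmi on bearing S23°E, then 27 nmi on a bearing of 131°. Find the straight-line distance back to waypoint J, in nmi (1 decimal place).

Leg 1 (229°, 11 nmi): east 11 sin 229° = -8.30, north 11 cos 229° = -7.22
Leg 2 (S23°E, 29 nmi): east 29 sin 157° = 11.33, north 29 cos 157° = -26.69
Leg 3 (131°, 27 nmi): east 27 sin 131° = 20.38, north 27 cos 131° = -17.71
Net: 23.41 east, -51.62 north. Distance = √((23.41)² + (-51.62)²) = 56.683 nmi.

56.7 nmi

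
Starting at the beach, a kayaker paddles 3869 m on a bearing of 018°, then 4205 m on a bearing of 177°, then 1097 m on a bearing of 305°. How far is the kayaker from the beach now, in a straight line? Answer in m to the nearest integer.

Leg 1 (018°, 3869 m): east 3869 sin 18° = 1195.59, north 3869 cos 18° = 3679.64
Leg 2 (177°, 4205 m): east 4205 sin 177° = 220.07, north 4205 cos 177° = -4199.24
Leg 3 (305°, 1097 m): east 1097 sin 305° = -898.61, north 1097 cos 305° = 629.21
Net: 517.05 east, 109.61 north. Distance = √((517.05)² + (109.61)²) = 528.541 m.

529 m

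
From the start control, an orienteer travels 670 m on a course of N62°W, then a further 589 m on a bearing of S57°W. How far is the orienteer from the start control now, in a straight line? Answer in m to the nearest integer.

Leg 1 (N62°W, 670 m): east 670 sin 298° = -591.57, north 670 cos 298° = 314.55
Leg 2 (S57°W, 589 m): east 589 sin 237° = -493.98, north 589 cos 237° = -320.79
Net: -1085.55 east, -6.25 north. Distance = √((-1085.55)² + (-6.25)²) = 1085.570 m.

1086 m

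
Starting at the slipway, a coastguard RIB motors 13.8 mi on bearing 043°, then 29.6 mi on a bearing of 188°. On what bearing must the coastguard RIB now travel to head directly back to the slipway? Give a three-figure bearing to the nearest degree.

Leg 1 (043°, 13.8 mi): east 13.8 sin 43° = 9.41, north 13.8 cos 43° = 10.09
Leg 2 (188°, 29.6 mi): east 29.6 sin 188° = -4.12, north 29.6 cos 188° = -29.31
Net displacement: 5.29 east, -19.22 north. Direction back to start is (-5.29, 19.22): bearing = atan2(-5.29, 19.22) mod 360° = 344.61° ≈ 345°.

345°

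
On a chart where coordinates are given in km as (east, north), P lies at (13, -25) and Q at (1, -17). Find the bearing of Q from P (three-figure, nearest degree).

304°

Δeast = 1 − 13 = -12.00; Δnorth = -17 − -25 = 8.00.
Bearing = atan2(Δeast, Δnorth) mod 360° = 303.69° ≈ 304°.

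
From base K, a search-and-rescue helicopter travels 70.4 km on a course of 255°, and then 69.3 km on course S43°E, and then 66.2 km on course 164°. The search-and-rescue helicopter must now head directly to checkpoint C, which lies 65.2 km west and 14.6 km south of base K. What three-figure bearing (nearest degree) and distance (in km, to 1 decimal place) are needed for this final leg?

332°, 133.6 km

Leg 1 (255°, 70.4 km): east 70.4 sin 255° = -68.00, north 70.4 cos 255° = -18.22
Leg 2 (S43°E, 69.3 km): east 69.3 sin 137° = 47.26, north 69.3 cos 137° = -50.68
Leg 3 (164°, 66.2 km): east 66.2 sin 164° = 18.25, north 66.2 cos 164° = -63.64
Current position: (-2.49, -132.54). Target: (-65.2, -14.6). Remaining: Δeast = -62.71, Δnorth = 117.94.
Bearing = atan2(-62.71, 117.94) mod 360° = 332.00°; distance = √((-62.71)² + (117.94)²) = 133.574 km.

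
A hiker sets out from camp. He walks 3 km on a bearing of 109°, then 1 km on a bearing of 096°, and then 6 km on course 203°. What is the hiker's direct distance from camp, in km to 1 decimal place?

6.8 km

Leg 1 (109°, 3 km): east 3 sin 109° = 2.84, north 3 cos 109° = -0.98
Leg 2 (096°, 1 km): east 1 sin 96° = 0.99, north 1 cos 96° = -0.10
Leg 3 (203°, 6 km): east 6 sin 203° = -2.34, north 6 cos 203° = -5.52
Net: 1.49 east, -6.60 north. Distance = √((1.49)² + (-6.60)²) = 6.770 km.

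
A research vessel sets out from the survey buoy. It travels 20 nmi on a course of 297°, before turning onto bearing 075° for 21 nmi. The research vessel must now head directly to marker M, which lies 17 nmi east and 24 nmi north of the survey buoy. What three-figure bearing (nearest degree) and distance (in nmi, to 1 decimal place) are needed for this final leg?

057°, 17.4 nmi

Leg 1 (297°, 20 nmi): east 20 sin 297° = -17.82, north 20 cos 297° = 9.08
Leg 2 (075°, 21 nmi): east 21 sin 75° = 20.28, north 21 cos 75° = 5.44
Current position: (2.46, 14.52). Target: (17, 24). Remaining: Δeast = 14.54, Δnorth = 9.48.
Bearing = atan2(14.54, 9.48) mod 360° = 56.87°; distance = √((14.54)² + (9.48)²) = 17.357 nmi.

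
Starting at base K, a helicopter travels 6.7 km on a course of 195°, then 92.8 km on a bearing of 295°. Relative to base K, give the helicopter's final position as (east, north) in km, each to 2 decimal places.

Leg 1 (195°, 6.7 km): east 6.7 sin 195° = -1.73, north 6.7 cos 195° = -6.47
Leg 2 (295°, 92.8 km): east 92.8 sin 295° = -84.11, north 92.8 cos 295° = 39.22
Summing: -85.84 km east, 32.75 km north → (-85.84, 32.75).

(-85.84, 32.75)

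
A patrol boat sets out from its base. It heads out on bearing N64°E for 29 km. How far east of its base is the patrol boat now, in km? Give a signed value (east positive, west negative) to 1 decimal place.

Leg 1 (N64°E, 29 km): east 29 sin 64° = 26.07, north 29 cos 64° = 12.71
Net east component: 26.07 km.

26.1 km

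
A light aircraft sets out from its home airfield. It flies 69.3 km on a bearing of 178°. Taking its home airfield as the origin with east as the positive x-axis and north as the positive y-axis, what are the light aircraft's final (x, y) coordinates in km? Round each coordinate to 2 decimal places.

Leg 1 (178°, 69.3 km): east 69.3 sin 178° = 2.42, north 69.3 cos 178° = -69.26
Summing: 2.42 km east, -69.26 km north → (2.42, -69.26).

(2.42, -69.26)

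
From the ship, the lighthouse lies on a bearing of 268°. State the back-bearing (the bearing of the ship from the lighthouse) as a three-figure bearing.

088°

Back-bearing = 268° − 180° = 088°.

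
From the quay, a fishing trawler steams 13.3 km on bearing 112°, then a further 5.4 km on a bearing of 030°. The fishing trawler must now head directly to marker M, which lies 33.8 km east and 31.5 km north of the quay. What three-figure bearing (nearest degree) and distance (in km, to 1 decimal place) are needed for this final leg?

Leg 1 (112°, 13.3 km): east 13.3 sin 112° = 12.33, north 13.3 cos 112° = -4.98
Leg 2 (030°, 5.4 km): east 5.4 sin 30° = 2.70, north 5.4 cos 30° = 4.68
Current position: (15.03, -0.31). Target: (33.8, 31.5). Remaining: Δeast = 18.77, Δnorth = 31.81.
Bearing = atan2(18.77, 31.81) mod 360° = 30.54°; distance = √((18.77)² + (31.81)²) = 36.930 km.

031°, 36.9 km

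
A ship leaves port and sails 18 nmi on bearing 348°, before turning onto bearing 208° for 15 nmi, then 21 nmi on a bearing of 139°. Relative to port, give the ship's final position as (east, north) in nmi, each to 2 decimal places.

Leg 1 (348°, 18 nmi): east 18 sin 348° = -3.74, north 18 cos 348° = 17.61
Leg 2 (208°, 15 nmi): east 15 sin 208° = -7.04, north 15 cos 208° = -13.24
Leg 3 (139°, 21 nmi): east 21 sin 139° = 13.78, north 21 cos 139° = -15.85
Summing: 2.99 nmi east, -11.49 nmi north → (2.99, -11.49).

(2.99, -11.49)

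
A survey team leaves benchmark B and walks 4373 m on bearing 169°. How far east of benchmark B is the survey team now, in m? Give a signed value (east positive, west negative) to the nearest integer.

834 m

Leg 1 (169°, 4373 m): east 4373 sin 169° = 834.41, north 4373 cos 169° = -4292.66
Net east component: 834.41 m.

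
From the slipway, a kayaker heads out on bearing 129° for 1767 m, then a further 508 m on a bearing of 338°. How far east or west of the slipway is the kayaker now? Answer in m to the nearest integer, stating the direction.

Leg 1 (129°, 1767 m): east 1767 sin 129° = 1373.22, north 1767 cos 129° = -1112.01
Leg 2 (338°, 508 m): east 508 sin 338° = -190.30, north 508 cos 338° = 471.01
Net east component: 1182.92 m.

1183 m east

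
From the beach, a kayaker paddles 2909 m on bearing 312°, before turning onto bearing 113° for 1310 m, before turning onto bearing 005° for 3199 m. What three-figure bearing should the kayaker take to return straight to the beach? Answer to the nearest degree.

172°

Leg 1 (312°, 2909 m): east 2909 sin 312° = -2161.81, north 2909 cos 312° = 1946.50
Leg 2 (113°, 1310 m): east 1310 sin 113° = 1205.86, north 1310 cos 113° = -511.86
Leg 3 (005°, 3199 m): east 3199 sin 5° = 278.81, north 3199 cos 5° = 3186.83
Net displacement: -677.14 east, 4621.47 north. Direction back to start is (677.14, -4621.47): bearing = atan2(677.14, -4621.47) mod 360° = 171.66° ≈ 172°.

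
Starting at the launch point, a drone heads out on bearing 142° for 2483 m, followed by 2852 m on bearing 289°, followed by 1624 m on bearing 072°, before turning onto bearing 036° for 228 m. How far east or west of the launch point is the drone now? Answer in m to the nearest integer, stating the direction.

Leg 1 (142°, 2483 m): east 2483 sin 142° = 1528.69, north 2483 cos 142° = -1956.63
Leg 2 (289°, 2852 m): east 2852 sin 289° = -2696.62, north 2852 cos 289° = 928.52
Leg 3 (072°, 1624 m): east 1624 sin 72° = 1544.52, north 1624 cos 72° = 501.84
Leg 4 (036°, 228 m): east 228 sin 36° = 134.02, north 228 cos 36° = 184.46
Net east component: 510.60 m.

511 m east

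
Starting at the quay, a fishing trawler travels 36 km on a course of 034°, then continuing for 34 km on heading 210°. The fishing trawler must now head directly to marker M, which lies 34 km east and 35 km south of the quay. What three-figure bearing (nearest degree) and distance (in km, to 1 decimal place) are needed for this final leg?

Leg 1 (034°, 36 km): east 36 sin 34° = 20.13, north 36 cos 34° = 29.85
Leg 2 (210°, 34 km): east 34 sin 210° = -17.00, north 34 cos 210° = -29.44
Current position: (3.13, 0.40). Target: (34, -35). Remaining: Δeast = 30.87, Δnorth = -35.40.
Bearing = atan2(30.87, -35.40) mod 360° = 138.91°; distance = √((30.87)² + (-35.40)²) = 46.969 km.

139°, 47.0 km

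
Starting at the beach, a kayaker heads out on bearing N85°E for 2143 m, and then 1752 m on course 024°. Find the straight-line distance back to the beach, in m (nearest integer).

3362 m

Leg 1 (N85°E, 2143 m): east 2143 sin 85° = 2134.85, north 2143 cos 85° = 186.77
Leg 2 (024°, 1752 m): east 1752 sin 24° = 712.60, north 1752 cos 24° = 1600.53
Net: 2847.45 east, 1787.31 north. Distance = √((2847.45)² + (1787.31)²) = 3361.908 m.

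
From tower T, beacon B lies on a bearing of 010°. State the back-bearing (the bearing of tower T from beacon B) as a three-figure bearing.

190°

Back-bearing = 010° + 180° = 190°.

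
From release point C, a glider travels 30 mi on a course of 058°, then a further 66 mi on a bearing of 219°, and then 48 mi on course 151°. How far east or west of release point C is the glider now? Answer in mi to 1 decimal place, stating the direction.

Leg 1 (058°, 30 mi): east 30 sin 58° = 25.44, north 30 cos 58° = 15.90
Leg 2 (219°, 66 mi): east 66 sin 219° = -41.54, north 66 cos 219° = -51.29
Leg 3 (151°, 48 mi): east 48 sin 151° = 23.27, north 48 cos 151° = -41.98
Net east component: 7.18 mi.

7.2 mi east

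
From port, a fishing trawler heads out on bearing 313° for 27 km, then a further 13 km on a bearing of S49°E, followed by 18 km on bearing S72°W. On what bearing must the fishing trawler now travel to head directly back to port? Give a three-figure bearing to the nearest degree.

Leg 1 (313°, 27 km): east 27 sin 313° = -19.75, north 27 cos 313° = 18.41
Leg 2 (S49°E, 13 km): east 13 sin 131° = 9.81, north 13 cos 131° = -8.53
Leg 3 (S72°W, 18 km): east 18 sin 252° = -17.12, north 18 cos 252° = -5.56
Net displacement: -27.05 east, 4.32 north. Direction back to start is (27.05, -4.32): bearing = atan2(27.05, -4.32) mod 360° = 99.08° ≈ 099°.

099°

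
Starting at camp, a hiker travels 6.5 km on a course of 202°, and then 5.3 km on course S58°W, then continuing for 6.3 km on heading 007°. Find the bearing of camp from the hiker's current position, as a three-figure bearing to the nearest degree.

Leg 1 (202°, 6.5 km): east 6.5 sin 202° = -2.43, north 6.5 cos 202° = -6.03
Leg 2 (S58°W, 5.3 km): east 5.3 sin 238° = -4.49, north 5.3 cos 238° = -2.81
Leg 3 (007°, 6.3 km): east 6.3 sin 7° = 0.77, north 6.3 cos 7° = 6.25
Net displacement: -6.16 east, -2.58 north. Direction back to start is (6.16, 2.58): bearing = atan2(6.16, 2.58) mod 360° = 67.26° ≈ 067°.

067°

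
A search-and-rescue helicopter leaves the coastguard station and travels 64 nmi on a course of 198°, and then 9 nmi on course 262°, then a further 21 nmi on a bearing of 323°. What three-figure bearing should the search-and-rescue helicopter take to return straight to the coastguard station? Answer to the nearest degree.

Leg 1 (198°, 64 nmi): east 64 sin 198° = -19.78, north 64 cos 198° = -60.87
Leg 2 (262°, 9 nmi): east 9 sin 262° = -8.91, north 9 cos 262° = -1.25
Leg 3 (323°, 21 nmi): east 21 sin 323° = -12.64, north 21 cos 323° = 16.77
Net displacement: -41.33 east, -45.35 north. Direction back to start is (41.33, 45.35): bearing = atan2(41.33, 45.35) mod 360° = 42.34° ≈ 042°.

042°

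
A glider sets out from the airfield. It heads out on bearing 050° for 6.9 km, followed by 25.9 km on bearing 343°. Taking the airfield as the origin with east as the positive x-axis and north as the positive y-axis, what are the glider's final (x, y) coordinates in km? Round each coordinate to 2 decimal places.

Leg 1 (050°, 6.9 km): east 6.9 sin 50° = 5.29, north 6.9 cos 50° = 4.44
Leg 2 (343°, 25.9 km): east 25.9 sin 343° = -7.57, north 25.9 cos 343° = 24.77
Summing: -2.29 km east, 29.20 km north → (-2.29, 29.20).

(-2.29, 29.20)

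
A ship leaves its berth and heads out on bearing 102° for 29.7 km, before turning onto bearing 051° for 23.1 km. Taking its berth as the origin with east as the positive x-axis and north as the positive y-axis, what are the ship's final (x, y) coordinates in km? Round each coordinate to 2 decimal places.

Leg 1 (102°, 29.7 km): east 29.7 sin 102° = 29.05, north 29.7 cos 102° = -6.17
Leg 2 (051°, 23.1 km): east 23.1 sin 51° = 17.95, north 23.1 cos 51° = 14.54
Summing: 47.00 km east, 8.36 km north → (47.00, 8.36).

(47.00, 8.36)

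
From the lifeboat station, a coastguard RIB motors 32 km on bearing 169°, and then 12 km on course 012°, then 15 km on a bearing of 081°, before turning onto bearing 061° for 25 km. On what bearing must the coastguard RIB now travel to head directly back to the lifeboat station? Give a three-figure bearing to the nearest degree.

277°

Leg 1 (169°, 32 km): east 32 sin 169° = 6.11, north 32 cos 169° = -31.41
Leg 2 (012°, 12 km): east 12 sin 12° = 2.49, north 12 cos 12° = 11.74
Leg 3 (081°, 15 km): east 15 sin 81° = 14.82, north 15 cos 81° = 2.35
Leg 4 (061°, 25 km): east 25 sin 61° = 21.87, north 25 cos 61° = 12.12
Net displacement: 45.28 east, -5.21 north. Direction back to start is (-45.28, 5.21): bearing = atan2(-45.28, 5.21) mod 360° = 276.56° ≈ 277°.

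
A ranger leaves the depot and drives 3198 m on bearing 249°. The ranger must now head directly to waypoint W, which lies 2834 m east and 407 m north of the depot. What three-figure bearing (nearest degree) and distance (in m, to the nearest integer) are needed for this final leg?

Leg 1 (249°, 3198 m): east 3198 sin 249° = -2985.59, north 3198 cos 249° = -1146.06
Current position: (-2985.59, -1146.06). Target: (2834, 407). Remaining: Δeast = 5819.59, Δnorth = 1553.06.
Bearing = atan2(5819.59, 1553.06) mod 360° = 75.06°; distance = √((5819.59)² + (1553.06)²) = 6023.257 m.

075°, 6023 m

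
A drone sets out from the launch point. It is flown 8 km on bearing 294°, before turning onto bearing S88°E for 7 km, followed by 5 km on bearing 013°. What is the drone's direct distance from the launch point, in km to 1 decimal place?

Leg 1 (294°, 8 km): east 8 sin 294° = -7.31, north 8 cos 294° = 3.25
Leg 2 (S88°E, 7 km): east 7 sin 92° = 7.00, north 7 cos 92° = -0.24
Leg 3 (013°, 5 km): east 5 sin 13° = 1.12, north 5 cos 13° = 4.87
Net: 0.81 east, 7.88 north. Distance = √((0.81)² + (7.88)²) = 7.923 km.

7.9 km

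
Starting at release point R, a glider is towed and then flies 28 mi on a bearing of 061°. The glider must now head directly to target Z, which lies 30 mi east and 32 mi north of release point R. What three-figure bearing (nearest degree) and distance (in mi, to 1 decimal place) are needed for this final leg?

017°, 19.2 mi

Leg 1 (061°, 28 mi): east 28 sin 61° = 24.49, north 28 cos 61° = 13.57
Current position: (24.49, 13.57). Target: (30, 32). Remaining: Δeast = 5.51, Δnorth = 18.43.
Bearing = atan2(5.51, 18.43) mod 360° = 16.65°; distance = √((5.51)² + (18.43)²) = 19.232 mi.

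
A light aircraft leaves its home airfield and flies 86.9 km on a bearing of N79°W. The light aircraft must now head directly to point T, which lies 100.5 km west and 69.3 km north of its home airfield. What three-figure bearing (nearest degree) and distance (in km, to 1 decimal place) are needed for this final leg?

344°, 54.9 km

Leg 1 (N79°W, 86.9 km): east 86.9 sin 281° = -85.30, north 86.9 cos 281° = 16.58
Current position: (-85.30, 16.58). Target: (-100.5, 69.3). Remaining: Δeast = -15.20, Δnorth = 52.72.
Bearing = atan2(-15.20, 52.72) mod 360° = 343.92°; distance = √((-15.20)² + (52.72)²) = 54.865 km.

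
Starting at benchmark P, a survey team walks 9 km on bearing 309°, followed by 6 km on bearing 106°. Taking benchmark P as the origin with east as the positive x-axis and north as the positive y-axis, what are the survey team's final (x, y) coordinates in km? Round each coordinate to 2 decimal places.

(-1.23, 4.01)

Leg 1 (309°, 9 km): east 9 sin 309° = -6.99, north 9 cos 309° = 5.66
Leg 2 (106°, 6 km): east 6 sin 106° = 5.77, north 6 cos 106° = -1.65
Summing: -1.23 km east, 4.01 km north → (-1.23, 4.01).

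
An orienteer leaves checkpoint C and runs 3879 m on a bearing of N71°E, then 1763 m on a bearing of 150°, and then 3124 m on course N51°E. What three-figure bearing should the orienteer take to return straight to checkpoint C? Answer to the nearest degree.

Leg 1 (N71°E, 3879 m): east 3879 sin 71° = 3667.67, north 3879 cos 71° = 1262.88
Leg 2 (150°, 1763 m): east 1763 sin 150° = 881.50, north 1763 cos 150° = -1526.80
Leg 3 (N51°E, 3124 m): east 3124 sin 51° = 2427.80, north 3124 cos 51° = 1966.00
Net displacement: 6976.97 east, 1702.07 north. Direction back to start is (-6976.97, -1702.07): bearing = atan2(-6976.97, -1702.07) mod 360° = 256.29° ≈ 256°.

256°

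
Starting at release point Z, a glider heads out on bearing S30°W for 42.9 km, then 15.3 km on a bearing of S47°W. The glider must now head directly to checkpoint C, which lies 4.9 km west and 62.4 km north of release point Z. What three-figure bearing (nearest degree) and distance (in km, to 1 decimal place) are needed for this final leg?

014°, 113.4 km

Leg 1 (S30°W, 42.9 km): east 42.9 sin 210° = -21.45, north 42.9 cos 210° = -37.15
Leg 2 (S47°W, 15.3 km): east 15.3 sin 227° = -11.19, north 15.3 cos 227° = -10.43
Current position: (-32.64, -47.59). Target: (-4.9, 62.4). Remaining: Δeast = 27.74, Δnorth = 109.99.
Bearing = atan2(27.74, 109.99) mod 360° = 14.16°; distance = √((27.74)² + (109.99)²) = 113.431 km.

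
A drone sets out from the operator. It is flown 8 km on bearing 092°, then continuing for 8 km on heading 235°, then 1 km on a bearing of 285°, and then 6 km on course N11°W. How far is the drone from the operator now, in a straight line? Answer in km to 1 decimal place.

1.4 km

Leg 1 (092°, 8 km): east 8 sin 92° = 8.00, north 8 cos 92° = -0.28
Leg 2 (235°, 8 km): east 8 sin 235° = -6.55, north 8 cos 235° = -4.59
Leg 3 (285°, 1 km): east 1 sin 285° = -0.97, north 1 cos 285° = 0.26
Leg 4 (N11°W, 6 km): east 6 sin 349° = -1.14, north 6 cos 349° = 5.89
Net: -0.67 east, 1.28 north. Distance = √((-0.67)² + (1.28)²) = 1.445 km.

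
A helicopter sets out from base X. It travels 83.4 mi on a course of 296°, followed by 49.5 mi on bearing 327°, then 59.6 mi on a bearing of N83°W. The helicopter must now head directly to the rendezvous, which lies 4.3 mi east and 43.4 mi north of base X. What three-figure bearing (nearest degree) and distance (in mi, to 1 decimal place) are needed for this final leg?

104°, 170.6 mi

Leg 1 (296°, 83.4 mi): east 83.4 sin 296° = -74.96, north 83.4 cos 296° = 36.56
Leg 2 (327°, 49.5 mi): east 49.5 sin 327° = -26.96, north 49.5 cos 327° = 41.51
Leg 3 (N83°W, 59.6 mi): east 59.6 sin 277° = -59.16, north 59.6 cos 277° = 7.26
Current position: (-161.07, 85.34). Target: (4.3, 43.4). Remaining: Δeast = 165.37, Δnorth = -41.94.
Bearing = atan2(165.37, -41.94) mod 360° = 104.23°; distance = √((165.37)² + (-41.94)²) = 170.610 mi.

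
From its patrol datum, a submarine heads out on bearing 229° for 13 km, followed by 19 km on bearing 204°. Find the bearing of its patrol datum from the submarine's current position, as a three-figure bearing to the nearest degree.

Leg 1 (229°, 13 km): east 13 sin 229° = -9.81, north 13 cos 229° = -8.53
Leg 2 (204°, 19 km): east 19 sin 204° = -7.73, north 19 cos 204° = -17.36
Net displacement: -17.54 east, -25.89 north. Direction back to start is (17.54, 25.89): bearing = atan2(17.54, 25.89) mod 360° = 34.12° ≈ 034°.

034°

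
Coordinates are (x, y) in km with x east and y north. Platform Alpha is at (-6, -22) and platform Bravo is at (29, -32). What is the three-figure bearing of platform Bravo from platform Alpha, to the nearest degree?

106°

Δeast = 29 − -6 = 35.00; Δnorth = -32 − -22 = -10.00.
Bearing = atan2(Δeast, Δnorth) mod 360° = 105.95° ≈ 106°.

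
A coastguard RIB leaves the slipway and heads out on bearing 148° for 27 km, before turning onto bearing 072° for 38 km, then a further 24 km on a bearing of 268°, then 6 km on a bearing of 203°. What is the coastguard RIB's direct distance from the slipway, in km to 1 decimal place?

29.8 km

Leg 1 (148°, 27 km): east 27 sin 148° = 14.31, north 27 cos 148° = -22.90
Leg 2 (072°, 38 km): east 38 sin 72° = 36.14, north 38 cos 72° = 11.74
Leg 3 (268°, 24 km): east 24 sin 268° = -23.99, north 24 cos 268° = -0.84
Leg 4 (203°, 6 km): east 6 sin 203° = -2.34, north 6 cos 203° = -5.52
Net: 24.12 east, -17.52 north. Distance = √((24.12)² + (-17.52)²) = 29.807 km.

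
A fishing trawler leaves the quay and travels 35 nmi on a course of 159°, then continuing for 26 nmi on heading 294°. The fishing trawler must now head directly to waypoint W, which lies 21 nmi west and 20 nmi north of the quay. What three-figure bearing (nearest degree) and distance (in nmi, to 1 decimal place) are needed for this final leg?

Leg 1 (159°, 35 nmi): east 35 sin 159° = 12.54, north 35 cos 159° = -32.68
Leg 2 (294°, 26 nmi): east 26 sin 294° = -23.75, north 26 cos 294° = 10.58
Current position: (-11.21, -22.10). Target: (-21, 20). Remaining: Δeast = -9.79, Δnorth = 42.10.
Bearing = atan2(-9.79, 42.10) mod 360° = 346.91°; distance = √((-9.79)² + (42.10)²) = 43.224 nmi.

347°, 43.2 nmi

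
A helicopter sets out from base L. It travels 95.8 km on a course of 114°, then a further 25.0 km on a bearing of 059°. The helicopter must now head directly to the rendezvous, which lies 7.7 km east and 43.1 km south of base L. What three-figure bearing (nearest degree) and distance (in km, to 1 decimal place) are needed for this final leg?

260°, 102.7 km

Leg 1 (114°, 95.8 km): east 95.8 sin 114° = 87.52, north 95.8 cos 114° = -38.97
Leg 2 (059°, 25.0 km): east 25.0 sin 59° = 21.43, north 25.0 cos 59° = 12.88
Current position: (108.95, -26.09). Target: (7.7, -43.1). Remaining: Δeast = -101.25, Δnorth = -17.01.
Bearing = atan2(-101.25, -17.01) mod 360° = 260.46°; distance = √((-101.25)² + (-17.01)²) = 102.666 km.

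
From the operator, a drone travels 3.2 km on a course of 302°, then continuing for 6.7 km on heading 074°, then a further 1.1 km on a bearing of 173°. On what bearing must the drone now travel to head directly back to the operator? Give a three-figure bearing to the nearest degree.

Leg 1 (302°, 3.2 km): east 3.2 sin 302° = -2.71, north 3.2 cos 302° = 1.70
Leg 2 (074°, 6.7 km): east 6.7 sin 74° = 6.44, north 6.7 cos 74° = 1.85
Leg 3 (173°, 1.1 km): east 1.1 sin 173° = 0.13, north 1.1 cos 173° = -1.09
Net displacement: 3.86 east, 2.45 north. Direction back to start is (-3.86, -2.45): bearing = atan2(-3.86, -2.45) mod 360° = 237.59° ≈ 238°.

238°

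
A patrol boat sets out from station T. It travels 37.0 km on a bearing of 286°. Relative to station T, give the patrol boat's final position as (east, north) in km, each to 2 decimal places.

Leg 1 (286°, 37.0 km): east 37.0 sin 286° = -35.57, north 37.0 cos 286° = 10.20
Summing: -35.57 km east, 10.20 km north → (-35.57, 10.20).

(-35.57, 10.20)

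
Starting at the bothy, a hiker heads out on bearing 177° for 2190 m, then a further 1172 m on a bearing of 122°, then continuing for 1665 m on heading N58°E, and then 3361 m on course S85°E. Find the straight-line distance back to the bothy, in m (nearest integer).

6274 m

Leg 1 (177°, 2190 m): east 2190 sin 177° = 114.62, north 2190 cos 177° = -2187.00
Leg 2 (122°, 1172 m): east 1172 sin 122° = 993.91, north 1172 cos 122° = -621.07
Leg 3 (N58°E, 1665 m): east 1665 sin 58° = 1412.00, north 1665 cos 58° = 882.32
Leg 4 (S85°E, 3361 m): east 3361 sin 95° = 3348.21, north 3361 cos 95° = -292.93
Net: 5868.74 east, -2218.68 north. Distance = √((5868.74)² + (-2218.68)²) = 6274.124 m.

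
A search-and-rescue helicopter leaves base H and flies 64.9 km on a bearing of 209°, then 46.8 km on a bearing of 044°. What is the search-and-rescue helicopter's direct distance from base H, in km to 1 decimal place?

Leg 1 (209°, 64.9 km): east 64.9 sin 209° = -31.46, north 64.9 cos 209° = -56.76
Leg 2 (044°, 46.8 km): east 46.8 sin 44° = 32.51, north 46.8 cos 44° = 33.67
Net: 1.05 east, -23.10 north. Distance = √((1.05)² + (-23.10)²) = 23.121 km.

23.1 km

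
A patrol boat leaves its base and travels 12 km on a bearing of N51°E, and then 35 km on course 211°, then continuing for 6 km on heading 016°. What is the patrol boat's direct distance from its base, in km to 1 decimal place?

Leg 1 (N51°E, 12 km): east 12 sin 51° = 9.33, north 12 cos 51° = 7.55
Leg 2 (211°, 35 km): east 35 sin 211° = -18.03, north 35 cos 211° = -30.00
Leg 3 (016°, 6 km): east 6 sin 16° = 1.65, north 6 cos 16° = 5.77
Net: -7.05 east, -16.68 north. Distance = √((-7.05)² + (-16.68)²) = 18.109 km.

18.1 km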